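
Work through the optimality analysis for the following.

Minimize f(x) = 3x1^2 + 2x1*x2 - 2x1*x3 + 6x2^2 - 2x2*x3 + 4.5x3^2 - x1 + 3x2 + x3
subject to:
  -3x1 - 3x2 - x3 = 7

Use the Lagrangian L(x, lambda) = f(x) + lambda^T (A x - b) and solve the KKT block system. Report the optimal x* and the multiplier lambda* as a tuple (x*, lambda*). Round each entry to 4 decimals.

Form the Lagrangian:
  L(x, lambda) = (1/2) x^T Q x + c^T x + lambda^T (A x - b)
Stationarity (grad_x L = 0): Q x + c + A^T lambda = 0.
Primal feasibility: A x = b.

This gives the KKT block system:
  [ Q   A^T ] [ x     ]   [-c ]
  [ A    0  ] [ lambda ] = [ b ]

Solving the linear system:
  x*      = (-1.1752, -0.8701, -0.8642)
  lambda* = (-2.6876)
  f(x*)   = 8.2569

x* = (-1.1752, -0.8701, -0.8642), lambda* = (-2.6876)


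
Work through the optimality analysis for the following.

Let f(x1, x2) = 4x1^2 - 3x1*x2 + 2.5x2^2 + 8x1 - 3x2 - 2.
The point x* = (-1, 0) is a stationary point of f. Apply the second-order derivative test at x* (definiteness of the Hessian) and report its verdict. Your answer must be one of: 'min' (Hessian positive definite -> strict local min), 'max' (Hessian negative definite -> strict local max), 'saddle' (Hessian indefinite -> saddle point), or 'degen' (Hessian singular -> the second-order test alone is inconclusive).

Compute the Hessian H = grad^2 f:
  H = [[8, -3], [-3, 5]]
Verify stationarity: grad f(x*) = H x* + g = (0, 0).
Eigenvalues of H: 3.1459, 9.8541.
Both eigenvalues > 0, so H is positive definite -> x* is a strict local min.

min


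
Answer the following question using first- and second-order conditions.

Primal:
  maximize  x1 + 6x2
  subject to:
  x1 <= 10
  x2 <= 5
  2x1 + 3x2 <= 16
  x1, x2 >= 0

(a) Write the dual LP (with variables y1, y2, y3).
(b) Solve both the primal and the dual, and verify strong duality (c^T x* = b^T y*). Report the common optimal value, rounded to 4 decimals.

The standard primal-dual pair for 'max c^T x s.t. A x <= b, x >= 0' is:
  Dual:  min b^T y  s.t.  A^T y >= c,  y >= 0.

So the dual LP is:
  minimize  10y1 + 5y2 + 16y3
  subject to:
    y1 + 2y3 >= 1
    y2 + 3y3 >= 6
    y1, y2, y3 >= 0

Solving the primal: x* = (0.5, 5).
  primal value c^T x* = 30.5.
Solving the dual: y* = (0, 4.5, 0.5).
  dual value b^T y* = 30.5.
Strong duality: c^T x* = b^T y*. Confirmed.

30.5


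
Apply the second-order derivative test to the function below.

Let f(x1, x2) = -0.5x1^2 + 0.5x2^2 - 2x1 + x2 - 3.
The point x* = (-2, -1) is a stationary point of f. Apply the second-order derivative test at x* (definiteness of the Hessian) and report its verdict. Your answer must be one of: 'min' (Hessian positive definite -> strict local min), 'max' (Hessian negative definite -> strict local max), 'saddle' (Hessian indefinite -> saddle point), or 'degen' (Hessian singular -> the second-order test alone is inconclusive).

Compute the Hessian H = grad^2 f:
  H = [[-1, 0], [0, 1]]
Verify stationarity: grad f(x*) = H x* + g = (0, 0).
Eigenvalues of H: -1, 1.
Eigenvalues have mixed signs, so H is indefinite -> x* is a saddle point.

saddle


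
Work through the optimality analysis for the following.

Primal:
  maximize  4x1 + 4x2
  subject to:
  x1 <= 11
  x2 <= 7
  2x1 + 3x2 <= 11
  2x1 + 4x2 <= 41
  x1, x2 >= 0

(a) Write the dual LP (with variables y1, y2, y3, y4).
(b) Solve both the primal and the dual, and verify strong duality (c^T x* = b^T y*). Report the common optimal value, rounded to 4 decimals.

The standard primal-dual pair for 'max c^T x s.t. A x <= b, x >= 0' is:
  Dual:  min b^T y  s.t.  A^T y >= c,  y >= 0.

So the dual LP is:
  minimize  11y1 + 7y2 + 11y3 + 41y4
  subject to:
    y1 + 2y3 + 2y4 >= 4
    y2 + 3y3 + 4y4 >= 4
    y1, y2, y3, y4 >= 0

Solving the primal: x* = (5.5, 0).
  primal value c^T x* = 22.
Solving the dual: y* = (0, 0, 2, 0).
  dual value b^T y* = 22.
Strong duality: c^T x* = b^T y*. Confirmed.

22


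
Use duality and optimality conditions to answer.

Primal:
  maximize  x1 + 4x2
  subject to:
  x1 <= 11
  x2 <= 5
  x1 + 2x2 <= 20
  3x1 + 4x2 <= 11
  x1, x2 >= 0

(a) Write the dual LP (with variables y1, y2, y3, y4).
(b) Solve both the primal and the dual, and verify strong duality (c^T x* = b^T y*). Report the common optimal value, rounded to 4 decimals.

The standard primal-dual pair for 'max c^T x s.t. A x <= b, x >= 0' is:
  Dual:  min b^T y  s.t.  A^T y >= c,  y >= 0.

So the dual LP is:
  minimize  11y1 + 5y2 + 20y3 + 11y4
  subject to:
    y1 + y3 + 3y4 >= 1
    y2 + 2y3 + 4y4 >= 4
    y1, y2, y3, y4 >= 0

Solving the primal: x* = (0, 2.75).
  primal value c^T x* = 11.
Solving the dual: y* = (0, 0, 0, 1).
  dual value b^T y* = 11.
Strong duality: c^T x* = b^T y*. Confirmed.

11


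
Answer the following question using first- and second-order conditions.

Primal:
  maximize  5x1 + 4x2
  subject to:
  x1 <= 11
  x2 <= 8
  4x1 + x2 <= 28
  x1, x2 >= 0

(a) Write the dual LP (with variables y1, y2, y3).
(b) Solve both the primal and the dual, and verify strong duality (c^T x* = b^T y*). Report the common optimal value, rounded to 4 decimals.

The standard primal-dual pair for 'max c^T x s.t. A x <= b, x >= 0' is:
  Dual:  min b^T y  s.t.  A^T y >= c,  y >= 0.

So the dual LP is:
  minimize  11y1 + 8y2 + 28y3
  subject to:
    y1 + 4y3 >= 5
    y2 + y3 >= 4
    y1, y2, y3 >= 0

Solving the primal: x* = (5, 8).
  primal value c^T x* = 57.
Solving the dual: y* = (0, 2.75, 1.25).
  dual value b^T y* = 57.
Strong duality: c^T x* = b^T y*. Confirmed.

57


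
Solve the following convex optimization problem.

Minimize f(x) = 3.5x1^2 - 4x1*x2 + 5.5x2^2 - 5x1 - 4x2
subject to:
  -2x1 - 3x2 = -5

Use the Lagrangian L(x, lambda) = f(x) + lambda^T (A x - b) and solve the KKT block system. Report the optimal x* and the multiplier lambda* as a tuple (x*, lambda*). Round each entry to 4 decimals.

Form the Lagrangian:
  L(x, lambda) = (1/2) x^T Q x + c^T x + lambda^T (A x - b)
Stationarity (grad_x L = 0): Q x + c + A^T lambda = 0.
Primal feasibility: A x = b.

This gives the KKT block system:
  [ Q   A^T ] [ x     ]   [-c ]
  [ A    0  ] [ lambda ] = [ b ]

Solving the linear system:
  x*      = (1.2323, 0.8452)
  lambda* = (0.1226)
  f(x*)   = -4.4645

x* = (1.2323, 0.8452), lambda* = (0.1226)


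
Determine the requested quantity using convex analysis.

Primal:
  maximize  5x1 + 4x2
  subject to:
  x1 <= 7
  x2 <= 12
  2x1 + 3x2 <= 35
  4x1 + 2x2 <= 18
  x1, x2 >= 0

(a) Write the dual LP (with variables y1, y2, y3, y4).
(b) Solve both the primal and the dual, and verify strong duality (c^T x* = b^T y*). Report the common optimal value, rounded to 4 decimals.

The standard primal-dual pair for 'max c^T x s.t. A x <= b, x >= 0' is:
  Dual:  min b^T y  s.t.  A^T y >= c,  y >= 0.

So the dual LP is:
  minimize  7y1 + 12y2 + 35y3 + 18y4
  subject to:
    y1 + 2y3 + 4y4 >= 5
    y2 + 3y3 + 2y4 >= 4
    y1, y2, y3, y4 >= 0

Solving the primal: x* = (0, 9).
  primal value c^T x* = 36.
Solving the dual: y* = (0, 0, 0, 2).
  dual value b^T y* = 36.
Strong duality: c^T x* = b^T y*. Confirmed.

36


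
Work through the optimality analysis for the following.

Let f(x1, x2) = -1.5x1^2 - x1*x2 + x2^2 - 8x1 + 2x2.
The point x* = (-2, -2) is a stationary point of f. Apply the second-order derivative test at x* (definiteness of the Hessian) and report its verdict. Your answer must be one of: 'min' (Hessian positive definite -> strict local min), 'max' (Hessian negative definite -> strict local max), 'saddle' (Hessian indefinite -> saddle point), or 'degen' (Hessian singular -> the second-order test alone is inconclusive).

Compute the Hessian H = grad^2 f:
  H = [[-3, -1], [-1, 2]]
Verify stationarity: grad f(x*) = H x* + g = (0, 0).
Eigenvalues of H: -3.1926, 2.1926.
Eigenvalues have mixed signs, so H is indefinite -> x* is a saddle point.

saddle


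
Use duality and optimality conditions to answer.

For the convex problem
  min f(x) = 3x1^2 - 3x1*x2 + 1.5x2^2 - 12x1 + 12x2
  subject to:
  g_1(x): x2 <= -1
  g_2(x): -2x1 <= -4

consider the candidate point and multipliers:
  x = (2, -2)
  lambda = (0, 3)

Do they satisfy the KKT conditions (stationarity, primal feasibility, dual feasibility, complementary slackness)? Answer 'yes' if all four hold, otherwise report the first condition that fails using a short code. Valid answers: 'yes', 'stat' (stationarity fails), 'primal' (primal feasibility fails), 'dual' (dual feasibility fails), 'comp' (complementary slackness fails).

Gradient of f: grad f(x) = Q x + c = (6, 0)
Constraint values g_i(x) = a_i^T x - b_i:
  g_1((2, -2)) = -1
  g_2((2, -2)) = 0
Stationarity residual: grad f(x) + sum_i lambda_i a_i = (0, 0)
  -> stationarity OK
Primal feasibility (all g_i <= 0): OK
Dual feasibility (all lambda_i >= 0): OK
Complementary slackness (lambda_i * g_i(x) = 0 for all i): OK

Verdict: yes, KKT holds.

yes


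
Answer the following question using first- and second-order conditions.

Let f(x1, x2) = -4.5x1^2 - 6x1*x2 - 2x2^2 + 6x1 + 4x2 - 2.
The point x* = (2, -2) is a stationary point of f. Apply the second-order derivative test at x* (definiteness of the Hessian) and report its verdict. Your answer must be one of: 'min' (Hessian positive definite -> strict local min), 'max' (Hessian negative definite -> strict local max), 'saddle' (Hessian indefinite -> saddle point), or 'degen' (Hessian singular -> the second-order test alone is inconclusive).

Compute the Hessian H = grad^2 f:
  H = [[-9, -6], [-6, -4]]
Verify stationarity: grad f(x*) = H x* + g = (0, 0).
Eigenvalues of H: -13, 0.
H has a zero eigenvalue (singular; negative semidefinite but not definite), so H is neither positive definite, negative definite, nor indefinite. The second-order test alone is inconclusive -> degen.
(Indeed, f is constant along the null direction of H through x*, so x* is not a strict local extremum.)

degen


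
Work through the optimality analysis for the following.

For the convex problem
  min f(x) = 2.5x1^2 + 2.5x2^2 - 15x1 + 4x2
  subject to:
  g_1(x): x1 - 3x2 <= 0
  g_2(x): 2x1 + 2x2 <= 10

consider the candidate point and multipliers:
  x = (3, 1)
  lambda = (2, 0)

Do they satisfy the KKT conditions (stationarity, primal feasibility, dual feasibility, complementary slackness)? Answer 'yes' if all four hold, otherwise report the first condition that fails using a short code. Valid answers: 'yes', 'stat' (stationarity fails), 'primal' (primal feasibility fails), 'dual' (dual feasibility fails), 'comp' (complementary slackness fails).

Gradient of f: grad f(x) = Q x + c = (0, 9)
Constraint values g_i(x) = a_i^T x - b_i:
  g_1((3, 1)) = 0
  g_2((3, 1)) = -2
Stationarity residual: grad f(x) + sum_i lambda_i a_i = (2, 3)
  -> stationarity FAILS
Primal feasibility (all g_i <= 0): OK
Dual feasibility (all lambda_i >= 0): OK
Complementary slackness (lambda_i * g_i(x) = 0 for all i): OK

Verdict: the first failing condition is stationarity -> stat.

stat


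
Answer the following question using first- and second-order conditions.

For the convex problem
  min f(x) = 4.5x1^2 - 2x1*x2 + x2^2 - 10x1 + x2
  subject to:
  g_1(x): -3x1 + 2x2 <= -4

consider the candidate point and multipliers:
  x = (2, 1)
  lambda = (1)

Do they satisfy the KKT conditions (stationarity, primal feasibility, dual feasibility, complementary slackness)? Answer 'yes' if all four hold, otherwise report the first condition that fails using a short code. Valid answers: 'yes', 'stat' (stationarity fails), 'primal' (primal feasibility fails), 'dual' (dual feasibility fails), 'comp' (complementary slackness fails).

Gradient of f: grad f(x) = Q x + c = (6, -1)
Constraint values g_i(x) = a_i^T x - b_i:
  g_1((2, 1)) = 0
Stationarity residual: grad f(x) + sum_i lambda_i a_i = (3, 1)
  -> stationarity FAILS
Primal feasibility (all g_i <= 0): OK
Dual feasibility (all lambda_i >= 0): OK
Complementary slackness (lambda_i * g_i(x) = 0 for all i): OK

Verdict: the first failing condition is stationarity -> stat.

stat


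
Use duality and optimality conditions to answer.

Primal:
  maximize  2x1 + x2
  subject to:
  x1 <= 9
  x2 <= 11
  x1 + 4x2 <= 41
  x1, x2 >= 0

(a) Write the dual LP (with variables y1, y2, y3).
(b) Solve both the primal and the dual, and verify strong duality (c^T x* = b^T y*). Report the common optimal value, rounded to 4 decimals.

The standard primal-dual pair for 'max c^T x s.t. A x <= b, x >= 0' is:
  Dual:  min b^T y  s.t.  A^T y >= c,  y >= 0.

So the dual LP is:
  minimize  9y1 + 11y2 + 41y3
  subject to:
    y1 + y3 >= 2
    y2 + 4y3 >= 1
    y1, y2, y3 >= 0

Solving the primal: x* = (9, 8).
  primal value c^T x* = 26.
Solving the dual: y* = (1.75, 0, 0.25).
  dual value b^T y* = 26.
Strong duality: c^T x* = b^T y*. Confirmed.

26


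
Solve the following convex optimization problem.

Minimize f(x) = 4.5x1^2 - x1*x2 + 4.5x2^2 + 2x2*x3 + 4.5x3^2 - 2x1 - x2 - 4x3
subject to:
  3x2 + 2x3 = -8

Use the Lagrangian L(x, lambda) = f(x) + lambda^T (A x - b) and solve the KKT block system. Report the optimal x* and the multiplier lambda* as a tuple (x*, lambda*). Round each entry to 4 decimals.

Form the Lagrangian:
  L(x, lambda) = (1/2) x^T Q x + c^T x + lambda^T (A x - b)
Stationarity (grad_x L = 0): Q x + c + A^T lambda = 0.
Primal feasibility: A x = b.

This gives the KKT block system:
  [ Q   A^T ] [ x     ]   [-c ]
  [ A    0  ] [ lambda ] = [ b ]

Solving the linear system:
  x*      = (-0.0216, -2.1945, -0.7083)
  lambda* = (7.3818)
  f(x*)   = 32.0624

x* = (-0.0216, -2.1945, -0.7083), lambda* = (7.3818)


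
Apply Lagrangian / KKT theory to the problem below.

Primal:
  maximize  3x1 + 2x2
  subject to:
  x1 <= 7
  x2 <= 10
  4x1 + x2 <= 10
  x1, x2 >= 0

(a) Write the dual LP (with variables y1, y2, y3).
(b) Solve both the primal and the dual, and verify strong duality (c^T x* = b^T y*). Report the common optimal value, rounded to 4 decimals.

The standard primal-dual pair for 'max c^T x s.t. A x <= b, x >= 0' is:
  Dual:  min b^T y  s.t.  A^T y >= c,  y >= 0.

So the dual LP is:
  minimize  7y1 + 10y2 + 10y3
  subject to:
    y1 + 4y3 >= 3
    y2 + y3 >= 2
    y1, y2, y3 >= 0

Solving the primal: x* = (0, 10).
  primal value c^T x* = 20.
Solving the dual: y* = (0, 1.25, 0.75).
  dual value b^T y* = 20.
Strong duality: c^T x* = b^T y*. Confirmed.

20


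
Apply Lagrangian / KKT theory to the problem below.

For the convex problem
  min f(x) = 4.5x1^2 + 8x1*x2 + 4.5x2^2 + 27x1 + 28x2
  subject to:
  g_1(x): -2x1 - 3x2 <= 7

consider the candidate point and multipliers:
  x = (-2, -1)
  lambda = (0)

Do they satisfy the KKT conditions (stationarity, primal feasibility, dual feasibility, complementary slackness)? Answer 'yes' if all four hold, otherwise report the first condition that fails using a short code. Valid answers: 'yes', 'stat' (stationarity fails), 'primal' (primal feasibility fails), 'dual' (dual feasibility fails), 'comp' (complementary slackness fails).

Gradient of f: grad f(x) = Q x + c = (1, 3)
Constraint values g_i(x) = a_i^T x - b_i:
  g_1((-2, -1)) = 0
Stationarity residual: grad f(x) + sum_i lambda_i a_i = (1, 3)
  -> stationarity FAILS
Primal feasibility (all g_i <= 0): OK
Dual feasibility (all lambda_i >= 0): OK
Complementary slackness (lambda_i * g_i(x) = 0 for all i): OK

Verdict: the first failing condition is stationarity -> stat.

stat


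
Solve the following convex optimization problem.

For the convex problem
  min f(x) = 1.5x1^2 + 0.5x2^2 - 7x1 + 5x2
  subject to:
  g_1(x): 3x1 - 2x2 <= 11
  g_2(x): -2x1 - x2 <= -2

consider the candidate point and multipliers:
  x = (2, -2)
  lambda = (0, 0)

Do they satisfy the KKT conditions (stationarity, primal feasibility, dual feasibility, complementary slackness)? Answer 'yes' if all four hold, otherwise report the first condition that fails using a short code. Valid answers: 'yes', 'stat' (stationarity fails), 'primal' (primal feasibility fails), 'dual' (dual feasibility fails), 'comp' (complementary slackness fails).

Gradient of f: grad f(x) = Q x + c = (-1, 3)
Constraint values g_i(x) = a_i^T x - b_i:
  g_1((2, -2)) = -1
  g_2((2, -2)) = 0
Stationarity residual: grad f(x) + sum_i lambda_i a_i = (-1, 3)
  -> stationarity FAILS
Primal feasibility (all g_i <= 0): OK
Dual feasibility (all lambda_i >= 0): OK
Complementary slackness (lambda_i * g_i(x) = 0 for all i): OK

Verdict: the first failing condition is stationarity -> stat.

stat


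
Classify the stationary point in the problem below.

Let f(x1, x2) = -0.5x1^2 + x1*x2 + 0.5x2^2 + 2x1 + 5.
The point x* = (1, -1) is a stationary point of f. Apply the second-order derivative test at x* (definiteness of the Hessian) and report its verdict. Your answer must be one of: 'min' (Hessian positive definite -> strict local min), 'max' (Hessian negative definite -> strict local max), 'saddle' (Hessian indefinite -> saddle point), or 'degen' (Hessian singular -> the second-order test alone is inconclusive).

Compute the Hessian H = grad^2 f:
  H = [[-1, 1], [1, 1]]
Verify stationarity: grad f(x*) = H x* + g = (0, 0).
Eigenvalues of H: -1.4142, 1.4142.
Eigenvalues have mixed signs, so H is indefinite -> x* is a saddle point.

saddle


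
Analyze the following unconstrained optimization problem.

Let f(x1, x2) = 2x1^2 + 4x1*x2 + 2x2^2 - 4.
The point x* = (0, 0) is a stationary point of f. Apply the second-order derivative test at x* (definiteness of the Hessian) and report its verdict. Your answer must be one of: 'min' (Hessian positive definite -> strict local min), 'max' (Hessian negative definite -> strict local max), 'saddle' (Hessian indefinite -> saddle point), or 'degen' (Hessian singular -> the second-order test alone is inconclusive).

Compute the Hessian H = grad^2 f:
  H = [[4, 4], [4, 4]]
Verify stationarity: grad f(x*) = H x* + g = (0, 0).
Eigenvalues of H: 0, 8.
H has a zero eigenvalue (singular; positive semidefinite but not definite), so H is neither positive definite, negative definite, nor indefinite. The second-order test alone is inconclusive -> degen.
(Indeed, f is constant along the null direction of H through x*, so x* is not a strict local extremum.)

degen


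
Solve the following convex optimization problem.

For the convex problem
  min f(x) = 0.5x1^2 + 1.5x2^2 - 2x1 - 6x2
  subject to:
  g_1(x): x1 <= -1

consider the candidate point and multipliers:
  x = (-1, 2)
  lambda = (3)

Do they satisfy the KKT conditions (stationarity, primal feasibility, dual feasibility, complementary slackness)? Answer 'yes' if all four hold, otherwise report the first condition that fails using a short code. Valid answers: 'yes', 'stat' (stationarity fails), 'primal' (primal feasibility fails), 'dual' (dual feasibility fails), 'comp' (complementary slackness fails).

Gradient of f: grad f(x) = Q x + c = (-3, 0)
Constraint values g_i(x) = a_i^T x - b_i:
  g_1((-1, 2)) = 0
Stationarity residual: grad f(x) + sum_i lambda_i a_i = (0, 0)
  -> stationarity OK
Primal feasibility (all g_i <= 0): OK
Dual feasibility (all lambda_i >= 0): OK
Complementary slackness (lambda_i * g_i(x) = 0 for all i): OK

Verdict: yes, KKT holds.

yes


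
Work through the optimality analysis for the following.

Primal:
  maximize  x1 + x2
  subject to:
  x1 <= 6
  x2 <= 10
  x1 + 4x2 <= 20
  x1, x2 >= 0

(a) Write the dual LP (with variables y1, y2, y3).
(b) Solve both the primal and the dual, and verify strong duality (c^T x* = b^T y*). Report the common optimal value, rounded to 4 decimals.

The standard primal-dual pair for 'max c^T x s.t. A x <= b, x >= 0' is:
  Dual:  min b^T y  s.t.  A^T y >= c,  y >= 0.

So the dual LP is:
  minimize  6y1 + 10y2 + 20y3
  subject to:
    y1 + y3 >= 1
    y2 + 4y3 >= 1
    y1, y2, y3 >= 0

Solving the primal: x* = (6, 3.5).
  primal value c^T x* = 9.5.
Solving the dual: y* = (0.75, 0, 0.25).
  dual value b^T y* = 9.5.
Strong duality: c^T x* = b^T y*. Confirmed.

9.5


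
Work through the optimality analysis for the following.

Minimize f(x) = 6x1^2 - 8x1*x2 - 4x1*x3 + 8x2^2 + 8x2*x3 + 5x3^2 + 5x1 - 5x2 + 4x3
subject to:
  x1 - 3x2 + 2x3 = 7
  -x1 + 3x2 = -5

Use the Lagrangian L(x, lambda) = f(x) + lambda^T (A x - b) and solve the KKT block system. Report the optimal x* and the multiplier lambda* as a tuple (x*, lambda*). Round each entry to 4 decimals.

Form the Lagrangian:
  L(x, lambda) = (1/2) x^T Q x + c^T x + lambda^T (A x - b)
Stationarity (grad_x L = 0): Q x + c + A^T lambda = 0.
Primal feasibility: A x = b.

This gives the KKT block system:
  [ Q   A^T ] [ x     ]   [-c ]
  [ A    0  ] [ lambda ] = [ b ]

Solving the linear system:
  x*      = (-0.7632, -1.9211, 1)
  lambda* = (-0.8421, 6.3684)
  f(x*)   = 23.7632

x* = (-0.7632, -1.9211, 1), lambda* = (-0.8421, 6.3684)


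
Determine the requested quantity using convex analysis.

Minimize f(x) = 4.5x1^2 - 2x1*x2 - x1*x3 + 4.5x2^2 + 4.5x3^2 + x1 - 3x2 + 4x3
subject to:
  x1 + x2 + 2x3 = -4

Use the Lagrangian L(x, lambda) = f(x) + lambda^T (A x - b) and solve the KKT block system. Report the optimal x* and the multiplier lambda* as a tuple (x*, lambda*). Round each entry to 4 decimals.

Form the Lagrangian:
  L(x, lambda) = (1/2) x^T Q x + c^T x + lambda^T (A x - b)
Stationarity (grad_x L = 0): Q x + c + A^T lambda = 0.
Primal feasibility: A x = b.

This gives the KKT block system:
  [ Q   A^T ] [ x     ]   [-c ]
  [ A    0  ] [ lambda ] = [ b ]

Solving the linear system:
  x*      = (-0.7978, -0.3024, -1.4499)
  lambda* = (4.1257)
  f(x*)   = 5.4062

x* = (-0.7978, -0.3024, -1.4499), lambda* = (4.1257)


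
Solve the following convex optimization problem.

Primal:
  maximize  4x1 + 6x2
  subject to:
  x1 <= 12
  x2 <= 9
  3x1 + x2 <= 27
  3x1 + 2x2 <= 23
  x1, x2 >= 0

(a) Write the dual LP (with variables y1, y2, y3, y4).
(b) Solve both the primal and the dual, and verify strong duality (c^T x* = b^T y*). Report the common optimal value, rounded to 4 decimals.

The standard primal-dual pair for 'max c^T x s.t. A x <= b, x >= 0' is:
  Dual:  min b^T y  s.t.  A^T y >= c,  y >= 0.

So the dual LP is:
  minimize  12y1 + 9y2 + 27y3 + 23y4
  subject to:
    y1 + 3y3 + 3y4 >= 4
    y2 + y3 + 2y4 >= 6
    y1, y2, y3, y4 >= 0

Solving the primal: x* = (1.6667, 9).
  primal value c^T x* = 60.6667.
Solving the dual: y* = (0, 3.3333, 0, 1.3333).
  dual value b^T y* = 60.6667.
Strong duality: c^T x* = b^T y*. Confirmed.

60.6667


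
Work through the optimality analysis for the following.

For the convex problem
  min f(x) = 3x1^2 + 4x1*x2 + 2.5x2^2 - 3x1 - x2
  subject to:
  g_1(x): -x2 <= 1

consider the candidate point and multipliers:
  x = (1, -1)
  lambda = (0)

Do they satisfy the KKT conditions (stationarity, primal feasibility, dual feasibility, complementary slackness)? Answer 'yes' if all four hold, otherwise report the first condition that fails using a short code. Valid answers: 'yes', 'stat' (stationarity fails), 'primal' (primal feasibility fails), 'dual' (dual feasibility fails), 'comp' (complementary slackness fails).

Gradient of f: grad f(x) = Q x + c = (-1, -2)
Constraint values g_i(x) = a_i^T x - b_i:
  g_1((1, -1)) = 0
Stationarity residual: grad f(x) + sum_i lambda_i a_i = (-1, -2)
  -> stationarity FAILS
Primal feasibility (all g_i <= 0): OK
Dual feasibility (all lambda_i >= 0): OK
Complementary slackness (lambda_i * g_i(x) = 0 for all i): OK

Verdict: the first failing condition is stationarity -> stat.

stat


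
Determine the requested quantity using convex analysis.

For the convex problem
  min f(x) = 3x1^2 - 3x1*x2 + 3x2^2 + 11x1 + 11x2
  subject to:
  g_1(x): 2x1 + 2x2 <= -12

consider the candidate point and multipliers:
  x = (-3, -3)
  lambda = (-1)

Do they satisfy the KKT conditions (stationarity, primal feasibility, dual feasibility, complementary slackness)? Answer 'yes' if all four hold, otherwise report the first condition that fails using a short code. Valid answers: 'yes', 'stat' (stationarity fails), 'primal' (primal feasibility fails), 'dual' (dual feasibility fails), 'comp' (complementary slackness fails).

Gradient of f: grad f(x) = Q x + c = (2, 2)
Constraint values g_i(x) = a_i^T x - b_i:
  g_1((-3, -3)) = 0
Stationarity residual: grad f(x) + sum_i lambda_i a_i = (0, 0)
  -> stationarity OK
Primal feasibility (all g_i <= 0): OK
Dual feasibility (all lambda_i >= 0): FAILS
Complementary slackness (lambda_i * g_i(x) = 0 for all i): OK

Verdict: the first failing condition is dual_feasibility -> dual.

dual


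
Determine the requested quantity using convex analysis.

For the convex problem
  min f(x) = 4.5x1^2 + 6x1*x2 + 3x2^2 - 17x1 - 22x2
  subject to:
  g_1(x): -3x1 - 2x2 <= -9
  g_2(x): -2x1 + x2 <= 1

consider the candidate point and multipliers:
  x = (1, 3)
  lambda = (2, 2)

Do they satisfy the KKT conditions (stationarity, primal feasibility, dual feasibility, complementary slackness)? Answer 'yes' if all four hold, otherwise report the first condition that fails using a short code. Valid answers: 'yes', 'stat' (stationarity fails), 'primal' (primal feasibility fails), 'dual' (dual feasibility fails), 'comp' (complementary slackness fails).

Gradient of f: grad f(x) = Q x + c = (10, 2)
Constraint values g_i(x) = a_i^T x - b_i:
  g_1((1, 3)) = 0
  g_2((1, 3)) = 0
Stationarity residual: grad f(x) + sum_i lambda_i a_i = (0, 0)
  -> stationarity OK
Primal feasibility (all g_i <= 0): OK
Dual feasibility (all lambda_i >= 0): OK
Complementary slackness (lambda_i * g_i(x) = 0 for all i): OK

Verdict: yes, KKT holds.

yes


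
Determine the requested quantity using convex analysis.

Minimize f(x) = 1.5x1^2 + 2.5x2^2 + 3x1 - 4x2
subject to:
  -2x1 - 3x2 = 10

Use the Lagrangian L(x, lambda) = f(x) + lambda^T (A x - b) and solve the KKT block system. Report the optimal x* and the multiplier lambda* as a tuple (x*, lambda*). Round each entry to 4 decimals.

Form the Lagrangian:
  L(x, lambda) = (1/2) x^T Q x + c^T x + lambda^T (A x - b)
Stationarity (grad_x L = 0): Q x + c + A^T lambda = 0.
Primal feasibility: A x = b.

This gives the KKT block system:
  [ Q   A^T ] [ x     ]   [-c ]
  [ A    0  ] [ lambda ] = [ b ]

Solving the linear system:
  x*      = (-3.2128, -1.1915)
  lambda* = (-3.3191)
  f(x*)   = 14.1596

x* = (-3.2128, -1.1915), lambda* = (-3.3191)


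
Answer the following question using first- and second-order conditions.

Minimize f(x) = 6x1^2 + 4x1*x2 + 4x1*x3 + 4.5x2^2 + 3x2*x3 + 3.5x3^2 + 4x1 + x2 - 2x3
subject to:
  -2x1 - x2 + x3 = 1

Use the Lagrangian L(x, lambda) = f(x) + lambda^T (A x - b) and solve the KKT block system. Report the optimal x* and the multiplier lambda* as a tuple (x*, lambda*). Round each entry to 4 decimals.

Form the Lagrangian:
  L(x, lambda) = (1/2) x^T Q x + c^T x + lambda^T (A x - b)
Stationarity (grad_x L = 0): Q x + c + A^T lambda = 0.
Primal feasibility: A x = b.

This gives the KKT block system:
  [ Q   A^T ] [ x     ]   [-c ]
  [ A    0  ] [ lambda ] = [ b ]

Solving the linear system:
  x*      = (-0.3214, 0, 0.3571)
  lambda* = (0.7857)
  f(x*)   = -1.3929

x* = (-0.3214, 0, 0.3571), lambda* = (0.7857)


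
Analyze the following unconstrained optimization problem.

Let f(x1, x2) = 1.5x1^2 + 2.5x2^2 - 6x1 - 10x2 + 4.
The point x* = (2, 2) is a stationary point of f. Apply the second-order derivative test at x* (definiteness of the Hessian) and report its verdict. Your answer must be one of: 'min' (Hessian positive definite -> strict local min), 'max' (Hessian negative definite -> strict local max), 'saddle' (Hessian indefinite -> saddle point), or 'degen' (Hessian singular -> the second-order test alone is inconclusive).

Compute the Hessian H = grad^2 f:
  H = [[3, 0], [0, 5]]
Verify stationarity: grad f(x*) = H x* + g = (0, 0).
Eigenvalues of H: 3, 5.
Both eigenvalues > 0, so H is positive definite -> x* is a strict local min.

min


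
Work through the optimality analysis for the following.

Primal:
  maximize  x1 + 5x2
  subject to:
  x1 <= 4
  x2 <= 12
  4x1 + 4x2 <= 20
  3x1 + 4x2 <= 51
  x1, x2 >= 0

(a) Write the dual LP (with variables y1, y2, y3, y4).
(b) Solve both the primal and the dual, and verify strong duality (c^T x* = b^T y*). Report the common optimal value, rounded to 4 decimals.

The standard primal-dual pair for 'max c^T x s.t. A x <= b, x >= 0' is:
  Dual:  min b^T y  s.t.  A^T y >= c,  y >= 0.

So the dual LP is:
  minimize  4y1 + 12y2 + 20y3 + 51y4
  subject to:
    y1 + 4y3 + 3y4 >= 1
    y2 + 4y3 + 4y4 >= 5
    y1, y2, y3, y4 >= 0

Solving the primal: x* = (0, 5).
  primal value c^T x* = 25.
Solving the dual: y* = (0, 0, 1.25, 0).
  dual value b^T y* = 25.
Strong duality: c^T x* = b^T y*. Confirmed.

25


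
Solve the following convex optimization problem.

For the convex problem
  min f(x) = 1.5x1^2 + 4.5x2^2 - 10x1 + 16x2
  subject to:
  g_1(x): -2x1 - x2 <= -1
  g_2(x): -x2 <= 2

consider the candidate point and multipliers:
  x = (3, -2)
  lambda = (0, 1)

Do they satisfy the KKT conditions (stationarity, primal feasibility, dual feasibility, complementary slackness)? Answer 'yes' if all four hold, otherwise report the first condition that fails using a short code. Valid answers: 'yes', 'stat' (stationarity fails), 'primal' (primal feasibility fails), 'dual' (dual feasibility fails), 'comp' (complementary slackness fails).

Gradient of f: grad f(x) = Q x + c = (-1, -2)
Constraint values g_i(x) = a_i^T x - b_i:
  g_1((3, -2)) = -3
  g_2((3, -2)) = 0
Stationarity residual: grad f(x) + sum_i lambda_i a_i = (-1, -3)
  -> stationarity FAILS
Primal feasibility (all g_i <= 0): OK
Dual feasibility (all lambda_i >= 0): OK
Complementary slackness (lambda_i * g_i(x) = 0 for all i): OK

Verdict: the first failing condition is stationarity -> stat.

stat


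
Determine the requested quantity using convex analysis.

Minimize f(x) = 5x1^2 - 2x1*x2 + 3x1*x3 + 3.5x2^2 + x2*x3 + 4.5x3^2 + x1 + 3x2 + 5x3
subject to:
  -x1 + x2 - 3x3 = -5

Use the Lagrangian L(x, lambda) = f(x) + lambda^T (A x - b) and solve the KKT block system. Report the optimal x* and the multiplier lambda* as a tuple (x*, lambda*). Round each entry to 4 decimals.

Form the Lagrangian:
  L(x, lambda) = (1/2) x^T Q x + c^T x + lambda^T (A x - b)
Stationarity (grad_x L = 0): Q x + c + A^T lambda = 0.
Primal feasibility: A x = b.

This gives the KKT block system:
  [ Q   A^T ] [ x     ]   [-c ]
  [ A    0  ] [ lambda ] = [ b ]

Solving the linear system:
  x*      = (-0.2848, -1.3844, 1.3002)
  lambda* = (4.8208)
  f(x*)   = 13.0835

x* = (-0.2848, -1.3844, 1.3002), lambda* = (4.8208)


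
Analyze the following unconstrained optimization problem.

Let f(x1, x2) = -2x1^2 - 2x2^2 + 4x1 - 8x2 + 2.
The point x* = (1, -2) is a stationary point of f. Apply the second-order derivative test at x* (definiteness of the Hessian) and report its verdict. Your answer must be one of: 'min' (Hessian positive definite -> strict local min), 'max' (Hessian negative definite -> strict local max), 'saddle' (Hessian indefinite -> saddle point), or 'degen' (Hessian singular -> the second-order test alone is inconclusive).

Compute the Hessian H = grad^2 f:
  H = [[-4, 0], [0, -4]]
Verify stationarity: grad f(x*) = H x* + g = (0, 0).
Eigenvalues of H: -4, -4.
Both eigenvalues < 0, so H is negative definite -> x* is a strict local max.

max


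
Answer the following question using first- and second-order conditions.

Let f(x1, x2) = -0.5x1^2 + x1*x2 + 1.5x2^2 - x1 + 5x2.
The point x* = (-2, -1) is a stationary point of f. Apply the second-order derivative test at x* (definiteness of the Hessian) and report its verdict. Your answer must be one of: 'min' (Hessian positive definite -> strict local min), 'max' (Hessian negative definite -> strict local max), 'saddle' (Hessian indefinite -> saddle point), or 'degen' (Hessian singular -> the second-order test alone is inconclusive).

Compute the Hessian H = grad^2 f:
  H = [[-1, 1], [1, 3]]
Verify stationarity: grad f(x*) = H x* + g = (0, 0).
Eigenvalues of H: -1.2361, 3.2361.
Eigenvalues have mixed signs, so H is indefinite -> x* is a saddle point.

saddle


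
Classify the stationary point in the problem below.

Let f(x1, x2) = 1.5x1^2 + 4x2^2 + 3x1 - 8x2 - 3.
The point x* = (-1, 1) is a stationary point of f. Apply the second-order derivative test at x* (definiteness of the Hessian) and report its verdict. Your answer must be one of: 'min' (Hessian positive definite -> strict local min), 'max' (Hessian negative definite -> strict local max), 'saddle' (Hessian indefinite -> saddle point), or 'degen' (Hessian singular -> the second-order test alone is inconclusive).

Compute the Hessian H = grad^2 f:
  H = [[3, 0], [0, 8]]
Verify stationarity: grad f(x*) = H x* + g = (0, 0).
Eigenvalues of H: 3, 8.
Both eigenvalues > 0, so H is positive definite -> x* is a strict local min.

min


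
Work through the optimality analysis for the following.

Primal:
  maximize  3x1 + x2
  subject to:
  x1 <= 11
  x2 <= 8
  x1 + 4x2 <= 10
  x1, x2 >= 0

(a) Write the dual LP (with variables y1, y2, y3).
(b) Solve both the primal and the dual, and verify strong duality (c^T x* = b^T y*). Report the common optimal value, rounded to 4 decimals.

The standard primal-dual pair for 'max c^T x s.t. A x <= b, x >= 0' is:
  Dual:  min b^T y  s.t.  A^T y >= c,  y >= 0.

So the dual LP is:
  minimize  11y1 + 8y2 + 10y3
  subject to:
    y1 + y3 >= 3
    y2 + 4y3 >= 1
    y1, y2, y3 >= 0

Solving the primal: x* = (10, 0).
  primal value c^T x* = 30.
Solving the dual: y* = (0, 0, 3).
  dual value b^T y* = 30.
Strong duality: c^T x* = b^T y*. Confirmed.

30


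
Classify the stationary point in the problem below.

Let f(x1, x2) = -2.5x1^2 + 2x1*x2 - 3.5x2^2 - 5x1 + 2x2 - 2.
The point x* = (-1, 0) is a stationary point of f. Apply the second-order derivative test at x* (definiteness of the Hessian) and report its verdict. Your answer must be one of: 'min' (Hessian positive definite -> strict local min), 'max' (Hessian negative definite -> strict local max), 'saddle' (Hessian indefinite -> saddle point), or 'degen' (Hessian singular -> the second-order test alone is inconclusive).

Compute the Hessian H = grad^2 f:
  H = [[-5, 2], [2, -7]]
Verify stationarity: grad f(x*) = H x* + g = (0, 0).
Eigenvalues of H: -8.2361, -3.7639.
Both eigenvalues < 0, so H is negative definite -> x* is a strict local max.

max


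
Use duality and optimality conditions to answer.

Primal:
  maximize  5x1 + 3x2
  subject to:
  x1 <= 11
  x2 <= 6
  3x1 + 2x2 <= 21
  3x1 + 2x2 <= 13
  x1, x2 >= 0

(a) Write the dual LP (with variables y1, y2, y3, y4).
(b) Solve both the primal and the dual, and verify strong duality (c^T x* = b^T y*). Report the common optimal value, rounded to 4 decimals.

The standard primal-dual pair for 'max c^T x s.t. A x <= b, x >= 0' is:
  Dual:  min b^T y  s.t.  A^T y >= c,  y >= 0.

So the dual LP is:
  minimize  11y1 + 6y2 + 21y3 + 13y4
  subject to:
    y1 + 3y3 + 3y4 >= 5
    y2 + 2y3 + 2y4 >= 3
    y1, y2, y3, y4 >= 0

Solving the primal: x* = (4.3333, 0).
  primal value c^T x* = 21.6667.
Solving the dual: y* = (0, 0, 0, 1.6667).
  dual value b^T y* = 21.6667.
Strong duality: c^T x* = b^T y*. Confirmed.

21.6667


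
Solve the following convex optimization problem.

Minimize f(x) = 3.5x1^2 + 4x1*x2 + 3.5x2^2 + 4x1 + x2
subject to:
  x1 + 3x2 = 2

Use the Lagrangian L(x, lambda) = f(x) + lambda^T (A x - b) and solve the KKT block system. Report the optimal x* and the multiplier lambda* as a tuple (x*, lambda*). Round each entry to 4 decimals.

Form the Lagrangian:
  L(x, lambda) = (1/2) x^T Q x + c^T x + lambda^T (A x - b)
Stationarity (grad_x L = 0): Q x + c + A^T lambda = 0.
Primal feasibility: A x = b.

This gives the KKT block system:
  [ Q   A^T ] [ x     ]   [-c ]
  [ A    0  ] [ lambda ] = [ b ]

Solving the linear system:
  x*      = (-0.9348, 0.9783)
  lambda* = (-1.3696)
  f(x*)   = -0.0109

x* = (-0.9348, 0.9783), lambda* = (-1.3696)


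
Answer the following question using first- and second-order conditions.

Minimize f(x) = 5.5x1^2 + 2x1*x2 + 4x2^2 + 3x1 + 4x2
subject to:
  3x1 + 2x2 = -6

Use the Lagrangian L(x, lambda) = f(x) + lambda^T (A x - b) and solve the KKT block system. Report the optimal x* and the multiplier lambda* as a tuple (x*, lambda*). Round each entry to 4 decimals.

Form the Lagrangian:
  L(x, lambda) = (1/2) x^T Q x + c^T x + lambda^T (A x - b)
Stationarity (grad_x L = 0): Q x + c + A^T lambda = 0.
Primal feasibility: A x = b.

This gives the KKT block system:
  [ Q   A^T ] [ x     ]   [-c ]
  [ A    0  ] [ lambda ] = [ b ]

Solving the linear system:
  x*      = (-1.1739, -1.2391)
  lambda* = (4.1304)
  f(x*)   = 8.1522

x* = (-1.1739, -1.2391), lambda* = (4.1304)


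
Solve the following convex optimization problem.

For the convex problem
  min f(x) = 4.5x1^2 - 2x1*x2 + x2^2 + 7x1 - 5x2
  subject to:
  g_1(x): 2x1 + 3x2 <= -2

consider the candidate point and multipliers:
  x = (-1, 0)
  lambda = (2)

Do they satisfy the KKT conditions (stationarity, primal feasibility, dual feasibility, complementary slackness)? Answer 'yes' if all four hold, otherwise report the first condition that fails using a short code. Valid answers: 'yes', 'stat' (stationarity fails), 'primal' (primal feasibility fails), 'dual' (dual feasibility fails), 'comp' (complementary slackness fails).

Gradient of f: grad f(x) = Q x + c = (-2, -3)
Constraint values g_i(x) = a_i^T x - b_i:
  g_1((-1, 0)) = 0
Stationarity residual: grad f(x) + sum_i lambda_i a_i = (2, 3)
  -> stationarity FAILS
Primal feasibility (all g_i <= 0): OK
Dual feasibility (all lambda_i >= 0): OK
Complementary slackness (lambda_i * g_i(x) = 0 for all i): OK

Verdict: the first failing condition is stationarity -> stat.

stat


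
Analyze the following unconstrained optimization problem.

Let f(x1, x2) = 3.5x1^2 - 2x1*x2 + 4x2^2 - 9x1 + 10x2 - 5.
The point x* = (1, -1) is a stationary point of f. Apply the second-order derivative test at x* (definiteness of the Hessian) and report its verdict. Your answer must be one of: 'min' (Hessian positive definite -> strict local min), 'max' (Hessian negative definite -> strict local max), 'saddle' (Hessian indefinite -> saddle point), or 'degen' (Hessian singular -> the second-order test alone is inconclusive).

Compute the Hessian H = grad^2 f:
  H = [[7, -2], [-2, 8]]
Verify stationarity: grad f(x*) = H x* + g = (0, 0).
Eigenvalues of H: 5.4384, 9.5616.
Both eigenvalues > 0, so H is positive definite -> x* is a strict local min.

min


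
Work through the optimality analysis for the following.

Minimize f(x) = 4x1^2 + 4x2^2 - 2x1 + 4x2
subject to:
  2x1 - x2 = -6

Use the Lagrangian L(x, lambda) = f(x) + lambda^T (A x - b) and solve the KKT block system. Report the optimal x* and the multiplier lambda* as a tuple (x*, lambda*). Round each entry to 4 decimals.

Form the Lagrangian:
  L(x, lambda) = (1/2) x^T Q x + c^T x + lambda^T (A x - b)
Stationarity (grad_x L = 0): Q x + c + A^T lambda = 0.
Primal feasibility: A x = b.

This gives the KKT block system:
  [ Q   A^T ] [ x     ]   [-c ]
  [ A    0  ] [ lambda ] = [ b ]

Solving the linear system:
  x*      = (-2.55, 0.9)
  lambda* = (11.2)
  f(x*)   = 37.95

x* = (-2.55, 0.9), lambda* = (11.2)


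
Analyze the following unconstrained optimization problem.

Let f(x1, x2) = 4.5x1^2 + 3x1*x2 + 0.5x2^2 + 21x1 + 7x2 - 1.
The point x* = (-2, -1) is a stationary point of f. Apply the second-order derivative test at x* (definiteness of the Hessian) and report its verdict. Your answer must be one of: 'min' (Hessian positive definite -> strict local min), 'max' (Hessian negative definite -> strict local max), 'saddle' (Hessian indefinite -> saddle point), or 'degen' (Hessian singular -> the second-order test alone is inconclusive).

Compute the Hessian H = grad^2 f:
  H = [[9, 3], [3, 1]]
Verify stationarity: grad f(x*) = H x* + g = (0, 0).
Eigenvalues of H: 0, 10.
H has a zero eigenvalue (singular; positive semidefinite but not definite), so H is neither positive definite, negative definite, nor indefinite. The second-order test alone is inconclusive -> degen.
(Indeed, f is constant along the null direction of H through x*, so x* is not a strict local extremum.)

degen


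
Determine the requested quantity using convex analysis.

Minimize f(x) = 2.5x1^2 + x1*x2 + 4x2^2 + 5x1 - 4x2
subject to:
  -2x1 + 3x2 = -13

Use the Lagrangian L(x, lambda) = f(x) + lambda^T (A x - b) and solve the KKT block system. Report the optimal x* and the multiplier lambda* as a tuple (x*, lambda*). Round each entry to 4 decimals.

Form the Lagrangian:
  L(x, lambda) = (1/2) x^T Q x + c^T x + lambda^T (A x - b)
Stationarity (grad_x L = 0): Q x + c + A^T lambda = 0.
Primal feasibility: A x = b.

This gives the KKT block system:
  [ Q   A^T ] [ x     ]   [-c ]
  [ A    0  ] [ lambda ] = [ b ]

Solving the linear system:
  x*      = (2.5393, -2.6404)
  lambda* = (7.5281)
  f(x*)   = 60.5618

x* = (2.5393, -2.6404), lambda* = (7.5281)
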